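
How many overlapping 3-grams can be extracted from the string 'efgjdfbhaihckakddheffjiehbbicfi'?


String 'efgjdfbhaihckakddheffjiehbbicfi' has length L = 31.
Number of overlapping n-grams = L - n + 1
Substituting: 31 - 3 + 1 = 29

29


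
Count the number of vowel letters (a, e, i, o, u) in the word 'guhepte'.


Scanning each character of 'guhepte':
  Position 1: 'g' -> consonant (running count: 0)
  Position 2: 'u' -> vowel (running count: 1)
  Position 3: 'h' -> consonant (running count: 1)
  Position 4: 'e' -> vowel (running count: 2)
  Position 5: 'p' -> consonant (running count: 2)
  Position 6: 't' -> consonant (running count: 2)
  Position 7: 'e' -> vowel (running count: 3)
Total vowels: 3

3


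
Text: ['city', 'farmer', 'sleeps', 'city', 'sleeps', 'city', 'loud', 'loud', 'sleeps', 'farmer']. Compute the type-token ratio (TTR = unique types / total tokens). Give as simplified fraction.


Tokens: 10
Unique types: ('city', 'farmer', 'loud', 'sleeps') = 4
TTR = 4/10
Simplify: divide both by 2 -> 2/5
TTR = 2/5

2/5


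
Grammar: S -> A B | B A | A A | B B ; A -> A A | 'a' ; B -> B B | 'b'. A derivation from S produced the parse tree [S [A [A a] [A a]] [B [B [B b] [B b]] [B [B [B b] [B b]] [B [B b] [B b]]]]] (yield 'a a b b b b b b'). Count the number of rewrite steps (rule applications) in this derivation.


Every bracketed nonterminal node [X ...] in the tree is produced by exactly one rule application.
Reading the tree off as a leftmost derivation:
  Step 1: S  =>  A B   (applied S -> A B)
  Step 2: A B  =>  A A B   (applied A -> A A)
  Step 3: A A B  =>  a A B   (applied A -> a)
  Step 4: a A B  =>  a a B   (applied A -> a)
  Step 5: a a B  =>  a a B B   (applied B -> B B)
  Step 6: a a B B  =>  a a B B B   (applied B -> B B)
  Step 7: a a B B B  =>  a a b B B   (applied B -> b)
  Step 8: a a b B B  =>  a a b b B   (applied B -> b)
  Step 9: a a b b B  =>  a a b b B B   (applied B -> B B)
  Step 10: a a b b B B  =>  a a b b B B B   (applied B -> B B)
  Step 11: a a b b B B B  =>  a a b b b B B   (applied B -> b)
  Step 12: a a b b b B B  =>  a a b b b b B   (applied B -> b)
  Step 13: a a b b b b B  =>  a a b b b b B B   (applied B -> B B)
  Step 14: a a b b b b B B  =>  a a b b b b b B   (applied B -> b)
  Step 15: a a b b b b b B  =>  a a b b b b b b   (applied B -> b)
Final yield: a a b b b b b b
Total rewrite steps: 15

15


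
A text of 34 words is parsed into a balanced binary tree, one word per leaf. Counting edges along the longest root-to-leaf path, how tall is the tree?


In a balanced binary tree with n leaves the deepest leaf is ceil(log2(n)) edges below the root.
log2(34) = 5.0875
ceil(5.0875) = 6
height (edges) = 6

6


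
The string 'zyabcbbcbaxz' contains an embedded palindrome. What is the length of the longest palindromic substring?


Scanning 'zyabcbbcbaxz' for palindromic substrings.
Substring at positions 2-9: 'abcbbcba'.
Check: reverse('abcbbcba') = 'abcbbcba' -> palindrome confirmed.
Neighbouring characters ('y' / 'x') break symmetry, so it cannot extend further.
No longer palindromic substring exists; longest length = 8

8


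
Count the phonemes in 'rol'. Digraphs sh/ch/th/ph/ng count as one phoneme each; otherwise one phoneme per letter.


Parsing 'rol' greedily, digraphs first:
  'r' -> consonant phoneme (phonemes so far: 1)
  'o' -> vowel phoneme (phonemes so far: 2)
  'l' -> consonant phoneme (phonemes so far: 3)
Total phonemes: 3

3


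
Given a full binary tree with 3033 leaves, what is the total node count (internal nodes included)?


Leaf nodes (terminals): 3033
Internal nodes = n - 1 = 3033 - 1 = 3032
Total = leaves + internal = 3033 + 3032 = 6065

6065


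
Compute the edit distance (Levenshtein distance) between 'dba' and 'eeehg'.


Building DP table for s1='dba' (len 3) and s2='eeehg' (len 5):
       e  e  e  h  g
    0  1  2  3  4  5
  d 1  1  2  3  4  5
  b 2  2  2  3  4  5
  a 3  3  3  3  4  5
Edit distance = dp[3][5] = 5

5


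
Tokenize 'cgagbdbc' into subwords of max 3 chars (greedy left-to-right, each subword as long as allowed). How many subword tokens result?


'cgagbdbc' has 8 characters.
Chunking with max size 3:
  Chunk 1: 'cga' (positions 0-2)
  Chunk 2: 'gbd' (positions 3-5)
  Chunk 3: 'bc' (positions 6-7)
Total chunks: ceil(8 / 3) = 3

3


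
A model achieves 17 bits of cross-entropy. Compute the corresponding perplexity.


Perplexity formula: PP = 2^H
H = 17
PP = 2^17
PP = 2^17 = 131072

131072


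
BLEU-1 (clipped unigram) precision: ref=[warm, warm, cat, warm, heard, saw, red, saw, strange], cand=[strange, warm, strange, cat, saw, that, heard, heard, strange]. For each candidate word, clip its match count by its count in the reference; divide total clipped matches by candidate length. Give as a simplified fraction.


Reference word counts: {'cat': 1, 'heard': 1, 'red': 1, 'saw': 2, 'strange': 1, 'warm': 3}
Checking each candidate word (with clipping):
  'strange' -> in reference (ref count 1, used 1/1) -> match (matches: 1)
  'warm' -> in reference (ref count 3, used 1/3) -> match (matches: 2)
  'strange' -> ref count 1 already used up (1/1) -> clipped, no match (matches: 2)
  'cat' -> in reference (ref count 1, used 1/1) -> match (matches: 3)
  'saw' -> in reference (ref count 2, used 1/2) -> match (matches: 4)
  'that' -> not in reference -> no match (matches: 4)
  'heard' -> in reference (ref count 1, used 1/1) -> match (matches: 5)
  'heard' -> ref count 1 already used up (1/1) -> clipped, no match (matches: 5)
  'strange' -> ref count 1 already used up (1/1) -> clipped, no match (matches: 5)
Clipped matches: 5, Candidate length: 9
Precision = 5/9

5/9


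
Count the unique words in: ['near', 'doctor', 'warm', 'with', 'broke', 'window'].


Listing all tokens and tracking unique types:
  Token 1: 'near' -> NEW (unique so far: 1)
  Token 2: 'doctor' -> NEW (unique so far: 2)
  Token 3: 'warm' -> NEW (unique so far: 3)
  Token 4: 'with' -> NEW (unique so far: 4)
  Token 5: 'broke' -> NEW (unique so far: 5)
  Token 6: 'window' -> NEW (unique so far: 6)
Unique types: ('broke', 'doctor', 'near', 'warm', 'window', 'with')
Vocabulary size: 6

6


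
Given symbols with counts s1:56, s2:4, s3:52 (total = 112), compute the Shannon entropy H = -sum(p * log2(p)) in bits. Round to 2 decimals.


Computing entropy H = -sum(p_i * log2(p_i)):
  s1: p = 56/112 = 0.5000, -p*log2(p) = 0.5000
  s2: p = 4/112 = 0.0357, -p*log2(p) = 0.1717
  s3: p = 52/112 = 0.4643, -p*log2(p) = 0.5139
H = sum of terms = 1.1856
Rounded to 2 decimals: 1.19

1.19


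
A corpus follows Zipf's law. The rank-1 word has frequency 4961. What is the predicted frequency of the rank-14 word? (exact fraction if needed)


Zipf's law: freq(rank) = f1 / rank
f1 = 4961, rank = 14
freq = 4961 / 14
GCD(4961, 14) = 1
Simplified: 4961/14

4961/14


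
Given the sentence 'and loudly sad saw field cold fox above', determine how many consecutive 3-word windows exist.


Word trigrams from [8] words:
  Trigram 1: (and loudly sad)
  Trigram 2: (loudly sad saw)
  Trigram 3: (sad saw field)
  Trigram 4: (saw field cold)
  Trigram 5: (field cold fox)
  Trigram 6: (cold fox above)
Total word trigrams: 8 - 2 = 6

6


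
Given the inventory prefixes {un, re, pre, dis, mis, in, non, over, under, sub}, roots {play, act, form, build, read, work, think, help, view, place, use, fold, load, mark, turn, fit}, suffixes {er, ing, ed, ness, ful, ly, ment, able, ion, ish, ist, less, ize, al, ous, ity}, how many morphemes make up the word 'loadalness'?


Segmenting 'loadalness' against the inventory:
  'load' -> root (morpheme 1)
  'al' -> suffix (morpheme 2)
  'ness' -> suffix (morpheme 3)
Total morphemes: 3

3


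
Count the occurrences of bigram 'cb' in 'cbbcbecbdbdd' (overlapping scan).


Scanning 'cbbcbecbdbdd' for bigram 'cb':
  Position 0: 'cb' -> MATCH
  Position 1: 'bb' -> no
  Position 2: 'bc' -> no
  Position 3: 'cb' -> MATCH
  Position 4: 'be' -> no
  Position 5: 'ec' -> no
  Position 6: 'cb' -> MATCH
  Position 7: 'bd' -> no
  Position 8: 'db' -> no
  Position 9: 'bd' -> no
  Position 10: 'dd' -> no
Total matches: 3

3


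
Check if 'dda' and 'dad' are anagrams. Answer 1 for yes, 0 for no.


Sort characters of 'dda': 'add'
Sort characters of 'dad': 'add'
Sorted forms match -> they ARE anagrams
Result: 1

1


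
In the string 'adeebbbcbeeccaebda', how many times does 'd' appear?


Scanning 'adeebbbcbeeccaebda' for 'd':
  Position 1: 'd' -> MATCH (count: 1)
  Position 16: 'd' -> MATCH (count: 2)
Total occurrences of 'd': 2

2


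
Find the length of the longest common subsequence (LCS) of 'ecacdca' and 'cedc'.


DP table for LCS of 'ecacdca' and 'cedc':
       c  e  d  c
    0  0  0  0  0
  e 0  0  1  1  1
  c 0  1  1  1  2
  a 0  1  1  1  2
  c 0  1  1  1  2
  d 0  1  1  2  2
  c 0  1  1  2  3
  a 0  1  1  2  3
LCS: 'edc'
LCS length = 3

3


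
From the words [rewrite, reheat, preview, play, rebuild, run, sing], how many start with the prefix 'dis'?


Checking each word for prefix 'dis':
  'rewrite' -> no (count: 0)
  'reheat' -> no (count: 0)
  'preview' -> no (count: 0)
  'play' -> no (count: 0)
  'rebuild' -> no (count: 0)
  'run' -> no (count: 0)
  'sing' -> no (count: 0)
Total with prefix 'dis': 0

0


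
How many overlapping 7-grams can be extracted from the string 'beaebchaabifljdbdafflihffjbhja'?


String 'beaebchaabifljdbdafflihffjbhja' has length L = 30.
Number of overlapping n-grams = L - n + 1
Substituting: 30 - 7 + 1 = 24

24


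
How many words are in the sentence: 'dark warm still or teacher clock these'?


Counting words by splitting on spaces:
  Word 1: 'dark'
  Word 2: 'warm'
  Word 3: 'still'
  Word 4: 'or'
  Word 5: 'teacher'
  Word 6: 'clock'
  Word 7: 'these'
Total words: 7

7


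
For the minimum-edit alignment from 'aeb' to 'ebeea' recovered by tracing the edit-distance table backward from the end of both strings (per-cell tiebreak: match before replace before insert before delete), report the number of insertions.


Edit distance = 4. Backtracking from cell (3, 5) with preference match > replace > insert > delete,
then listing the resulting alignment 'aeb' -> 'ebeea' left to right:
  Step 1: insert 'e' [insertion #1]
  Step 2: insert 'b' [insertion #2]
  Step 3: replace a->e
  Step 4: keep 'e'
  Step 5: replace b->a
Total insertions: 2

2


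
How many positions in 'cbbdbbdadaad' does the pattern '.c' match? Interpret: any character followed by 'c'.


Pattern: .c means any character followed by 'c'.
Scanning 'cbbdbbdadaad' position-by-position:
  Pos 0: window 'cb' -> no
  Pos 1: window 'bb' -> no
  Pos 2: window 'bd' -> no
  Pos 3: window 'db' -> no
  Pos 4: window 'bb' -> no
  Pos 5: window 'bd' -> no
  Pos 6: window 'da' -> no
  Pos 7: window 'ad' -> no
  Pos 8: window 'da' -> no
  Pos 9: window 'aa' -> no
  Pos 10: window 'ad' -> no
  Pos 11: window 'd' -> no
Total matches: 0

0


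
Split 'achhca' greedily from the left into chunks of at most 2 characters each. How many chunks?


'achhca' has 6 characters.
Chunking with max size 2:
  Chunk 1: 'ac' (positions 0-1)
  Chunk 2: 'hh' (positions 2-3)
  Chunk 3: 'ca' (positions 4-5)
Total chunks: ceil(6 / 2) = 3

3


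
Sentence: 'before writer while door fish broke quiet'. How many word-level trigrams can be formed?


Word trigrams from [7] words:
  Trigram 1: (before writer while)
  Trigram 2: (writer while door)
  Trigram 3: (while door fish)
  Trigram 4: (door fish broke)
  Trigram 5: (fish broke quiet)
Total word trigrams: 7 - 2 = 5

5


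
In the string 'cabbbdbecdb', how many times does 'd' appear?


Scanning 'cabbbdbecdb' for 'd':
  Position 5: 'd' -> MATCH (count: 1)
  Position 9: 'd' -> MATCH (count: 2)
Total occurrences of 'd': 2

2


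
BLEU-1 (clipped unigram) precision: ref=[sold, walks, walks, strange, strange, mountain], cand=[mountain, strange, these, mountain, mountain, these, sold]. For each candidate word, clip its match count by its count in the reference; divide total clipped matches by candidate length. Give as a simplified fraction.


Reference word counts: {'mountain': 1, 'sold': 1, 'strange': 2, 'walks': 2}
Checking each candidate word (with clipping):
  'mountain' -> in reference (ref count 1, used 1/1) -> match (matches: 1)
  'strange' -> in reference (ref count 2, used 1/2) -> match (matches: 2)
  'these' -> not in reference -> no match (matches: 2)
  'mountain' -> ref count 1 already used up (1/1) -> clipped, no match (matches: 2)
  'mountain' -> ref count 1 already used up (1/1) -> clipped, no match (matches: 2)
  'these' -> not in reference -> no match (matches: 2)
  'sold' -> in reference (ref count 1, used 1/1) -> match (matches: 3)
Clipped matches: 3, Candidate length: 7
Precision = 3/7

3/7


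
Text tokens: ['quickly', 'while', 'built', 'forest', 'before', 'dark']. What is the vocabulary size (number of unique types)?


Listing all tokens and tracking unique types:
  Token 1: 'quickly' -> NEW (unique so far: 1)
  Token 2: 'while' -> NEW (unique so far: 2)
  Token 3: 'built' -> NEW (unique so far: 3)
  Token 4: 'forest' -> NEW (unique so far: 4)
  Token 5: 'before' -> NEW (unique so far: 5)
  Token 6: 'dark' -> NEW (unique so far: 6)
Unique types: ('before', 'built', 'dark', 'forest', 'quickly', 'while')
Vocabulary size: 6

6


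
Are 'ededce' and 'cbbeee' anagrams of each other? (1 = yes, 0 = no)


Sort characters of 'ededce': 'cddeee'
Sort characters of 'cbbeee': 'bbceee'
Sorted forms differ -> they are NOT anagrams
Result: 0

0


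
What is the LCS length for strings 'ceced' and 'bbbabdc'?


DP table for LCS of 'ceced' and 'bbbabdc':
       b  b  b  a  b  d  c
    0  0  0  0  0  0  0  0
  c 0  0  0  0  0  0  0  1
  e 0  0  0  0  0  0  0  1
  c 0  0  0  0  0  0  0  1
  e 0  0  0  0  0  0  0  1
  d 0  0  0  0  0  0  1  1
LCS: 'c'
LCS length = 1

1


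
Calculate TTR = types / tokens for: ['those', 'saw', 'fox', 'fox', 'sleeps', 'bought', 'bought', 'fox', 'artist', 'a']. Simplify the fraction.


Tokens: 10
Unique types: ('a', 'artist', 'bought', 'fox', 'saw', 'sleeps', 'those') = 7
TTR = 7/10
Already in lowest terms.

7/10


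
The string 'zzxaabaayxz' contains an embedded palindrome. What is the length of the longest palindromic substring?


Scanning 'zzxaabaayxz' for palindromic substrings.
Substring at positions 3-7: 'aabaa'.
Check: reverse('aabaa') = 'aabaa' -> palindrome confirmed.
Neighbouring characters ('x' / 'y') break symmetry, so it cannot extend further.
No longer palindromic substring exists; longest length = 5

5


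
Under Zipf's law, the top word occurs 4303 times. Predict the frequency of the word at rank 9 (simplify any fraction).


Zipf's law: freq(rank) = f1 / rank
f1 = 4303, rank = 9
freq = 4303 / 9
GCD(4303, 9) = 1
Simplified: 4303/9

4303/9


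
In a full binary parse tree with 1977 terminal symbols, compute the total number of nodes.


Leaf nodes (terminals): 1977
Internal nodes = n - 1 = 1977 - 1 = 1976
Total = leaves + internal = 1977 + 1976 = 3953

3953


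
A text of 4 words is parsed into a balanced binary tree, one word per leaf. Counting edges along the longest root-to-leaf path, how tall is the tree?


In a balanced binary tree with n leaves the deepest leaf is ceil(log2(n)) edges below the root.
log2(4) = 2.0000
ceil(2.0000) = 2
height (edges) = 2

2


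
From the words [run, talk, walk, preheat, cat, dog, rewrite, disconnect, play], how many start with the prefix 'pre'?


Checking each word for prefix 'pre':
  'run' -> no (count: 0)
  'talk' -> no (count: 0)
  'walk' -> no (count: 0)
  'preheat' -> YES, starts with 'pre' (count: 1)
  'cat' -> no (count: 1)
  'dog' -> no (count: 1)
  'rewrite' -> no (count: 1)
  'disconnect' -> no (count: 1)
  'play' -> no (count: 1)
Total with prefix 'pre': 1

1


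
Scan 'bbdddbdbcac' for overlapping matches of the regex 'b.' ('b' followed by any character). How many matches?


Pattern: b. means 'b' followed by any character.
Scanning 'bbdddbdbcac' position-by-position:
  Pos 0: window 'bb' -> MATCH
  Pos 1: window 'bd' -> MATCH
  Pos 2: window 'dd' -> no
  Pos 3: window 'dd' -> no
  Pos 4: window 'db' -> no
  Pos 5: window 'bd' -> MATCH
  Pos 6: window 'db' -> no
  Pos 7: window 'bc' -> MATCH
  Pos 8: window 'ca' -> no
  Pos 9: window 'ac' -> no
  Pos 10: window 'c' -> no
Total matches: 4

4


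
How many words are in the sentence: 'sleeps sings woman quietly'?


Counting words by splitting on spaces:
  Word 1: 'sleeps'
  Word 2: 'sings'
  Word 3: 'woman'
  Word 4: 'quietly'
Total words: 4

4


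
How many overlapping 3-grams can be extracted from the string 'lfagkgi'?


String 'lfagkgi' has length L = 7.
Number of overlapping n-grams = L - n + 1
Substituting: 7 - 3 + 1 = 5

5


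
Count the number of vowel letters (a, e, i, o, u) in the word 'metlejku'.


Scanning each character of 'metlejku':
  Position 1: 'm' -> consonant (running count: 0)
  Position 2: 'e' -> vowel (running count: 1)
  Position 3: 't' -> consonant (running count: 1)
  Position 4: 'l' -> consonant (running count: 1)
  Position 5: 'e' -> vowel (running count: 2)
  Position 6: 'j' -> consonant (running count: 2)
  Position 7: 'k' -> consonant (running count: 2)
  Position 8: 'u' -> vowel (running count: 3)
Total vowels: 3

3


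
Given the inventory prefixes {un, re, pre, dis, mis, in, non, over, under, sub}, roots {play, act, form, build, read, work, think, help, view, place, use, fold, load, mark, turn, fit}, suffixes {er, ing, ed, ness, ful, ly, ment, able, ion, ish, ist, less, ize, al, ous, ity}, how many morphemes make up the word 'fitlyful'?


Segmenting 'fitlyful' against the inventory:
  'fit' -> root (morpheme 1)
  'ly' -> suffix (morpheme 2)
  'ful' -> suffix (morpheme 3)
Total morphemes: 3

3


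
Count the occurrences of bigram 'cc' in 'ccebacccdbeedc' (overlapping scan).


Scanning 'ccebacccdbeedc' for bigram 'cc':
  Position 0: 'cc' -> MATCH
  Position 1: 'ce' -> no
  Position 2: 'eb' -> no
  Position 3: 'ba' -> no
  Position 4: 'ac' -> no
  Position 5: 'cc' -> MATCH
  Position 6: 'cc' -> MATCH
  Position 7: 'cd' -> no
  Position 8: 'db' -> no
  Position 9: 'be' -> no
  Position 10: 'ee' -> no
  Position 11: 'ed' -> no
  Position 12: 'dc' -> no
Total matches: 3

3


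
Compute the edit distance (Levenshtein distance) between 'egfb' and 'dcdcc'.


Building DP table for s1='egfb' (len 4) and s2='dcdcc' (len 5):
       d  c  d  c  c
    0  1  2  3  4  5
  e 1  1  2  3  4  5
  g 2  2  2  3  4  5
  f 3  3  3  3  4  5
  b 4  4  4  4  4  5
Edit distance = dp[4][5] = 5

5


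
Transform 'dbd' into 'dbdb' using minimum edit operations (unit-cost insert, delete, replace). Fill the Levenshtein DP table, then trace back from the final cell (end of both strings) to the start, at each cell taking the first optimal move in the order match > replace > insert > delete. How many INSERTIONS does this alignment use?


Edit distance = 1. Backtracking from cell (3, 4) with preference match > replace > insert > delete,
then listing the resulting alignment 'dbd' -> 'dbdb' left to right:
  Step 1: keep 'd'
  Step 2: keep 'b'
  Step 3: keep 'd'
  Step 4: insert 'b' [insertion #1]
Total insertions: 1

1


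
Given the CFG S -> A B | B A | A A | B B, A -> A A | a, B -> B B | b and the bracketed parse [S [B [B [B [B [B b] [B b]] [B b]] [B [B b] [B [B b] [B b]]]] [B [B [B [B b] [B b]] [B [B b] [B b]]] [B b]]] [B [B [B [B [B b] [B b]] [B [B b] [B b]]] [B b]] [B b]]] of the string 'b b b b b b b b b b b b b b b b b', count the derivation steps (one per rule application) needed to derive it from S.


Every bracketed nonterminal node [X ...] in the tree is produced by exactly one rule application.
Reading the tree off as a leftmost derivation:
  Step 1: S  =>  B B   (applied S -> B B)
  Step 2: B B  =>  B B B   (applied B -> B B)
  Step 3: B B B  =>  B B B B   (applied B -> B B)
  Step 4: B B B B  =>  B B B B B   (applied B -> B B)
  Step 5: B B B B B  =>  B B B B B B   (applied B -> B B)
  Step 6: B B B B B B  =>  b B B B B B   (applied B -> b)
  Step 7: b B B B B B  =>  b b B B B B   (applied B -> b)
  Step 8: b b B B B B  =>  b b b B B B   (applied B -> b)
  Step 9: b b b B B B  =>  b b b B B B B   (applied B -> B B)
  Step 10: b b b B B B B  =>  b b b b B B B   (applied B -> b)
  Step 11: b b b b B B B  =>  b b b b B B B B   (applied B -> B B)
  Step 12: b b b b B B B B  =>  b b b b b B B B   (applied B -> b)
  Step 13: b b b b b B B B  =>  b b b b b b B B   (applied B -> b)
  Step 14: b b b b b b B B  =>  b b b b b b B B B   (applied B -> B B)
  Step 15: b b b b b b B B B  =>  b b b b b b B B B B   (applied B -> B B)
  Step 16: b b b b b b B B B B  =>  b b b b b b B B B B B   (applied B -> B B)
  Step 17: b b b b b b B B B B B  =>  b b b b b b b B B B B   (applied B -> b)
  Step 18: b b b b b b b B B B B  =>  b b b b b b b b B B B   (applied B -> b)
  Step 19: b b b b b b b b B B B  =>  b b b b b b b b B B B B   (applied B -> B B)
  Step 20: b b b b b b b b B B B B  =>  b b b b b b b b b B B B   (applied B -> b)
  Step 21: b b b b b b b b b B B B  =>  b b b b b b b b b b B B   (applied B -> b)
  Step 22: b b b b b b b b b b B B  =>  b b b b b b b b b b b B   (applied B -> b)
  Step 23: b b b b b b b b b b b B  =>  b b b b b b b b b b b B B   (applied B -> B B)
  Step 24: b b b b b b b b b b b B B  =>  b b b b b b b b b b b B B B   (applied B -> B B)
  Step 25: b b b b b b b b b b b B B B  =>  b b b b b b b b b b b B B B B   (applied B -> B B)
  Step 26: b b b b b b b b b b b B B B B  =>  b b b b b b b b b b b B B B B B   (applied B -> B B)
  Step 27: b b b b b b b b b b b B B B B B  =>  b b b b b b b b b b b b B B B B   (applied B -> b)
  Step 28: b b b b b b b b b b b b B B B B  =>  b b b b b b b b b b b b b B B B   (applied B -> b)
  Step 29: b b b b b b b b b b b b b B B B  =>  b b b b b b b b b b b b b B B B B   (applied B -> B B)
  Step 30: b b b b b b b b b b b b b B B B B  =>  b b b b b b b b b b b b b b B B B   (applied B -> b)
  Step 31: b b b b b b b b b b b b b b B B B  =>  b b b b b b b b b b b b b b b B B   (applied B -> b)
  Step 32: b b b b b b b b b b b b b b b B B  =>  b b b b b b b b b b b b b b b b B   (applied B -> b)
  Step 33: b b b b b b b b b b b b b b b b B  =>  b b b b b b b b b b b b b b b b b   (applied B -> b)
Final yield: b b b b b b b b b b b b b b b b b
Total rewrite steps: 33

33


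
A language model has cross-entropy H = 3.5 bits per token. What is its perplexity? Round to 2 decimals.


Perplexity formula: PP = 2^H
H = 3.5
PP = 2^3.5
Decompose: 2^3.5 = 2^3 * 2^0.5 = 2^3 * sqrt(2)
2^3 = 8, sqrt(2) ~ 1.4142136
PP ~ 8 * 1.4142136 = 11.3137088
Rounded to 2 decimals: 11.31

11.31


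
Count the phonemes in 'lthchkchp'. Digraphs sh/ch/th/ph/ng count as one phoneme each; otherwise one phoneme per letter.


Parsing 'lthchkchp' greedily, digraphs first:
  'l' -> consonant phoneme (phonemes so far: 1)
  'th' -> digraph (1 consonant phoneme) (phonemes so far: 2)
  'ch' -> digraph (1 consonant phoneme) (phonemes so far: 3)
  'k' -> consonant phoneme (phonemes so far: 4)
  'ch' -> digraph (1 consonant phoneme) (phonemes so far: 5)
  'p' -> consonant phoneme (phonemes so far: 6)
Total phonemes: 6

6


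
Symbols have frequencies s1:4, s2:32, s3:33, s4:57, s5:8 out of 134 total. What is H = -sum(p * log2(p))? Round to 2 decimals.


Computing entropy H = -sum(p_i * log2(p_i)):
  s1: p = 4/134 = 0.0299, -p*log2(p) = 0.1512
  s2: p = 32/134 = 0.2388, -p*log2(p) = 0.4934
  s3: p = 33/134 = 0.2463, -p*log2(p) = 0.4979
  s4: p = 57/134 = 0.4254, -p*log2(p) = 0.5246
  s5: p = 8/134 = 0.0597, -p*log2(p) = 0.2428
H = sum of terms = 1.9099
Rounded to 2 decimals: 1.91

1.91


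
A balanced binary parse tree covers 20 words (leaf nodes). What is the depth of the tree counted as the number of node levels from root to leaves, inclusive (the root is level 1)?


In a balanced binary tree with n leaves the deepest leaf is ceil(log2(n)) edges below the root,
so counting node levels inclusive of root and leaves gives ceil(log2(n)) + 1 levels.
log2(20) = 4.3219
ceil(4.3219) = 5
levels = 5 + 1 = 6

6


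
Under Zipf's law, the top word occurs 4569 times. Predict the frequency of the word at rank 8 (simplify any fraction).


Zipf's law: freq(rank) = f1 / rank
f1 = 4569, rank = 8
freq = 4569 / 8
GCD(4569, 8) = 1
Simplified: 4569/8

4569/8


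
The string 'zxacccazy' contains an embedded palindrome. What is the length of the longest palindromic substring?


Scanning 'zxacccazy' for palindromic substrings.
Substring at positions 2-6: 'accca'.
Check: reverse('accca') = 'accca' -> palindrome confirmed.
Neighbouring characters ('x' / 'z') break symmetry, so it cannot extend further.
No longer palindromic substring exists; longest length = 5

5


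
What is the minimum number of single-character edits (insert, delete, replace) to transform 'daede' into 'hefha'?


Building DP table for s1='daede' (len 5) and s2='hefha' (len 5):
       h  e  f  h  a
    0  1  2  3  4  5
  d 1  1  2  3  4  5
  a 2  2  2  3  4  4
  e 3  3  2  3  4  5
  d 4  4  3  3  4  5
  e 5  5  4  4  4  5
Edit distance = dp[5][5] = 5

5


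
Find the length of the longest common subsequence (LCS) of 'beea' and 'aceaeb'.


DP table for LCS of 'beea' and 'aceaeb':
       a  c  e  a  e  b
    0  0  0  0  0  0  0
  b 0  0  0  0  0  0  1
  e 0  0  0  1  1  1  1
  e 0  0  0  1  1  2  2
  a 0  1  1  1  2  2  2
LCS: 'ee'
LCS length = 2

2


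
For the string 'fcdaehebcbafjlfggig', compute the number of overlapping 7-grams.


String 'fcdaehebcbafjlfggig' has length L = 19.
Number of overlapping n-grams = L - n + 1
Substituting: 19 - 7 + 1 = 13

13


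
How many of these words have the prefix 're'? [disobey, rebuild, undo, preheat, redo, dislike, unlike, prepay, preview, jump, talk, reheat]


Checking each word for prefix 're':
  'disobey' -> no (count: 0)
  'rebuild' -> YES, starts with 're' (count: 1)
  'undo' -> no (count: 1)
  'preheat' -> no (count: 1)
  'redo' -> YES, starts with 're' (count: 2)
  'dislike' -> no (count: 2)
  'unlike' -> no (count: 2)
  'prepay' -> no (count: 2)
  'preview' -> no (count: 2)
  'jump' -> no (count: 2)
  'talk' -> no (count: 2)
  'reheat' -> YES, starts with 're' (count: 3)
Total with prefix 're': 3

3


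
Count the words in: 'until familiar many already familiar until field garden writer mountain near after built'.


Counting words by splitting on spaces:
  Word 1: 'until'
  Word 2: 'familiar'
  Word 3: 'many'
  Word 4: 'already'
  Word 5: 'familiar'
  Word 6: 'until'
  Word 7: 'field'
  Word 8: 'garden'
  Word 9: 'writer'
  Word 10: 'mountain'
  Word 11: 'near'
  Word 12: 'after'
  Word 13: 'built'
Total words: 13

13


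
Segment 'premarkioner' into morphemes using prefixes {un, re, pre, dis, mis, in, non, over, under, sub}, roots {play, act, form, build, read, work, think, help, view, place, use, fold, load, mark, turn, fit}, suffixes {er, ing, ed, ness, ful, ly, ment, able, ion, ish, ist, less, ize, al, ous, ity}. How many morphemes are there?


Segmenting 'premarkioner' against the inventory:
  'pre' -> prefix (morpheme 1)
  'mark' -> root (morpheme 2)
  'ion' -> suffix (morpheme 3)
  'er' -> suffix (morpheme 4)
Total morphemes: 4

4


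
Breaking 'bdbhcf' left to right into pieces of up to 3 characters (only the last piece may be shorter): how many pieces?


'bdbhcf' has 6 characters.
Chunking with max size 3:
  Chunk 1: 'bdb' (positions 0-2)
  Chunk 2: 'hcf' (positions 3-5)
Total chunks: ceil(6 / 3) = 2

2


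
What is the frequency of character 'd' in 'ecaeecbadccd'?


Scanning 'ecaeecbadccd' for 'd':
  Position 8: 'd' -> MATCH (count: 1)
  Position 11: 'd' -> MATCH (count: 2)
Total occurrences of 'd': 2

2


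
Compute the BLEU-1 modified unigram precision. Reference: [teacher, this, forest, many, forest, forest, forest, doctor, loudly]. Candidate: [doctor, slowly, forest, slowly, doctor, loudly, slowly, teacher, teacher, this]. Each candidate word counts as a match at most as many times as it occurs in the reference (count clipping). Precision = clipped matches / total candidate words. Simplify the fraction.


Reference word counts: {'doctor': 1, 'forest': 4, 'loudly': 1, 'many': 1, 'teacher': 1, 'this': 1}
Checking each candidate word (with clipping):
  'doctor' -> in reference (ref count 1, used 1/1) -> match (matches: 1)
  'slowly' -> not in reference -> no match (matches: 1)
  'forest' -> in reference (ref count 4, used 1/4) -> match (matches: 2)
  'slowly' -> not in reference -> no match (matches: 2)
  'doctor' -> ref count 1 already used up (1/1) -> clipped, no match (matches: 2)
  'loudly' -> in reference (ref count 1, used 1/1) -> match (matches: 3)
  'slowly' -> not in reference -> no match (matches: 3)
  'teacher' -> in reference (ref count 1, used 1/1) -> match (matches: 4)
  'teacher' -> ref count 1 already used up (1/1) -> clipped, no match (matches: 4)
  'this' -> in reference (ref count 1, used 1/1) -> match (matches: 5)
Clipped matches: 5, Candidate length: 10
Precision = 5/10 = 1/2

1/2


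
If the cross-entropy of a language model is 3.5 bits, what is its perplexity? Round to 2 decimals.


Perplexity formula: PP = 2^H
H = 3.5
PP = 2^3.5
Decompose: 2^3.5 = 2^3 * 2^0.5 = 2^3 * sqrt(2)
2^3 = 8, sqrt(2) ~ 1.4142136
PP ~ 8 * 1.4142136 = 11.3137088
Rounded to 2 decimals: 11.31

11.31


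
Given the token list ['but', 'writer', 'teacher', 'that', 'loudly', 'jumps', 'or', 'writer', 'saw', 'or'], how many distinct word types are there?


Listing all tokens and tracking unique types:
  Token 1: 'but' -> NEW (unique so far: 1)
  Token 2: 'writer' -> NEW (unique so far: 2)
  Token 3: 'teacher' -> NEW (unique so far: 3)
  Token 4: 'that' -> NEW (unique so far: 4)
  Token 5: 'loudly' -> NEW (unique so far: 5)
  Token 6: 'jumps' -> NEW (unique so far: 6)
  Token 7: 'or' -> NEW (unique so far: 7)
  Token 8: 'writer' -> duplicate (unique so far: 7)
  Token 9: 'saw' -> NEW (unique so far: 8)
  Token 10: 'or' -> duplicate (unique so far: 8)
Unique types: ('but', 'jumps', 'loudly', 'or', 'saw', 'teacher', 'that', 'writer')
Vocabulary size: 8

8


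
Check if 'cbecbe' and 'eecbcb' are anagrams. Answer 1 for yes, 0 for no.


Sort characters of 'cbecbe': 'bbccee'
Sort characters of 'eecbcb': 'bbccee'
Sorted forms match -> they ARE anagrams
Result: 1

1


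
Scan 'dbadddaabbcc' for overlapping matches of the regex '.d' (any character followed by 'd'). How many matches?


Pattern: .d means any character followed by 'd'.
Scanning 'dbadddaabbcc' position-by-position:
  Pos 0: window 'db' -> no
  Pos 1: window 'ba' -> no
  Pos 2: window 'ad' -> MATCH
  Pos 3: window 'dd' -> MATCH
  Pos 4: window 'dd' -> MATCH
  Pos 5: window 'da' -> no
  Pos 6: window 'aa' -> no
  Pos 7: window 'ab' -> no
  Pos 8: window 'bb' -> no
  Pos 9: window 'bc' -> no
  Pos 10: window 'cc' -> no
  Pos 11: window 'c' -> no
Total matches: 3

3


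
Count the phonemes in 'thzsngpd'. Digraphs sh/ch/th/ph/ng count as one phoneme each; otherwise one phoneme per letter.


Parsing 'thzsngpd' greedily, digraphs first:
  'th' -> digraph (1 consonant phoneme) (phonemes so far: 1)
  'z' -> consonant phoneme (phonemes so far: 2)
  's' -> consonant phoneme (phonemes so far: 3)
  'ng' -> digraph (1 consonant phoneme) (phonemes so far: 4)
  'p' -> consonant phoneme (phonemes so far: 5)
  'd' -> consonant phoneme (phonemes so far: 6)
Total phonemes: 6

6


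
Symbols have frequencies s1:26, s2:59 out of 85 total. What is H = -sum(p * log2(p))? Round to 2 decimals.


Computing entropy H = -sum(p_i * log2(p_i)):
  s1: p = 26/85 = 0.3059, -p*log2(p) = 0.5227
  s2: p = 59/85 = 0.6941, -p*log2(p) = 0.3656
H = sum of terms = 0.8883
Rounded to 2 decimals: 0.89

0.89


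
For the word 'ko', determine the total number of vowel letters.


Scanning each character of 'ko':
  Position 1: 'k' -> consonant (running count: 0)
  Position 2: 'o' -> vowel (running count: 1)
Total vowels: 1

1


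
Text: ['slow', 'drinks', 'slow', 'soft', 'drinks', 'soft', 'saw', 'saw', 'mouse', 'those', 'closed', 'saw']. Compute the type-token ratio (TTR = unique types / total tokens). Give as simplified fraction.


Tokens: 12
Unique types: ('closed', 'drinks', 'mouse', 'saw', 'slow', 'soft', 'those') = 7
TTR = 7/12
Already in lowest terms.

7/12


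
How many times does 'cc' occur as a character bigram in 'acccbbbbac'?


Scanning 'acccbbbbac' for bigram 'cc':
  Position 0: 'ac' -> no
  Position 1: 'cc' -> MATCH
  Position 2: 'cc' -> MATCH
  Position 3: 'cb' -> no
  Position 4: 'bb' -> no
  Position 5: 'bb' -> no
  Position 6: 'bb' -> no
  Position 7: 'ba' -> no
  Position 8: 'ac' -> no
Total matches: 2

2


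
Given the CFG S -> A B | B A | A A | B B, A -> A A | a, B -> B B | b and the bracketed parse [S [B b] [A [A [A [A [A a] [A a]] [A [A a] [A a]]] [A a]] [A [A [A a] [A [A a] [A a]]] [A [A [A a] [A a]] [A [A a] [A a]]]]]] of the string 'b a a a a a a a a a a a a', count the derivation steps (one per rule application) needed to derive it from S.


Every bracketed nonterminal node [X ...] in the tree is produced by exactly one rule application.
Reading the tree off as a leftmost derivation:
  Step 1: S  =>  B A   (applied S -> B A)
  Step 2: B A  =>  b A   (applied B -> b)
  Step 3: b A  =>  b A A   (applied A -> A A)
  Step 4: b A A  =>  b A A A   (applied A -> A A)
  Step 5: b A A A  =>  b A A A A   (applied A -> A A)
  Step 6: b A A A A  =>  b A A A A A   (applied A -> A A)
  Step 7: b A A A A A  =>  b a A A A A   (applied A -> a)
  Step 8: b a A A A A  =>  b a a A A A   (applied A -> a)
  Step 9: b a a A A A  =>  b a a A A A A   (applied A -> A A)
  Step 10: b a a A A A A  =>  b a a a A A A   (applied A -> a)
  Step 11: b a a a A A A  =>  b a a a a A A   (applied A -> a)
  Step 12: b a a a a A A  =>  b a a a a a A   (applied A -> a)
  Step 13: b a a a a a A  =>  b a a a a a A A   (applied A -> A A)
  Step 14: b a a a a a A A  =>  b a a a a a A A A   (applied A -> A A)
  Step 15: b a a a a a A A A  =>  b a a a a a a A A   (applied A -> a)
  Step 16: b a a a a a a A A  =>  b a a a a a a A A A   (applied A -> A A)
  Step 17: b a a a a a a A A A  =>  b a a a a a a a A A   (applied A -> a)
  Step 18: b a a a a a a a A A  =>  b a a a a a a a a A   (applied A -> a)
  Step 19: b a a a a a a a a A  =>  b a a a a a a a a A A   (applied A -> A A)
  Step 20: b a a a a a a a a A A  =>  b a a a a a a a a A A A   (applied A -> A A)
  Step 21: b a a a a a a a a A A A  =>  b a a a a a a a a a A A   (applied A -> a)
  Step 22: b a a a a a a a a a A A  =>  b a a a a a a a a a a A   (applied A -> a)
  Step 23: b a a a a a a a a a a A  =>  b a a a a a a a a a a A A   (applied A -> A A)
  Step 24: b a a a a a a a a a a A A  =>  b a a a a a a a a a a a A   (applied A -> a)
  Step 25: b a a a a a a a a a a a A  =>  b a a a a a a a a a a a a   (applied A -> a)
Final yield: b a a a a a a a a a a a a
Total rewrite steps: 25

25


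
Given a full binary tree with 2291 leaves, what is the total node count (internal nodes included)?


Leaf nodes (terminals): 2291
Internal nodes = n - 1 = 2291 - 1 = 2290
Total = leaves + internal = 2291 + 2290 = 4581

4581


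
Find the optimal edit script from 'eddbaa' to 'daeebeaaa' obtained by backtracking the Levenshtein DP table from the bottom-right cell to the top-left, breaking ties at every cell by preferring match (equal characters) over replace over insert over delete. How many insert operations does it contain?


Edit distance = 6. Backtracking from cell (6, 9) with preference match > replace > insert > delete,
then listing the resulting alignment 'eddbaa' -> 'daeebeaaa' left to right:
  Step 1: insert 'd' [insertion #1]
  Step 2: insert 'a' [insertion #2]
  Step 3: insert 'e' [insertion #3]
  Step 4: keep 'e'
  Step 5: replace d->b
  Step 6: replace d->e
  Step 7: replace b->a
  Step 8: keep 'a'
  Step 9: keep 'a'
Total insertions: 3

3


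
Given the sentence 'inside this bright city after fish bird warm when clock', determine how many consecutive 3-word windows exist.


Word trigrams from [10] words:
  Trigram 1: (inside this bright)
  Trigram 2: (this bright city)
  Trigram 3: (bright city after)
  Trigram 4: (city after fish)
  Trigram 5: (after fish bird)
  Trigram 6: (fish bird warm)
  Trigram 7: (bird warm when)
  Trigram 8: (warm when clock)
Total word trigrams: 10 - 2 = 8

8


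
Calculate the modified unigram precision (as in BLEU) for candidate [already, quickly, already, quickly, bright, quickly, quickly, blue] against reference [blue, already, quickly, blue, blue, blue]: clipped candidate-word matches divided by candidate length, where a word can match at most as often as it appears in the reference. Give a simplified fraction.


Reference word counts: {'already': 1, 'blue': 4, 'quickly': 1}
Checking each candidate word (with clipping):
  'already' -> in reference (ref count 1, used 1/1) -> match (matches: 1)
  'quickly' -> in reference (ref count 1, used 1/1) -> match (matches: 2)
  'already' -> ref count 1 already used up (1/1) -> clipped, no match (matches: 2)
  'quickly' -> ref count 1 already used up (1/1) -> clipped, no match (matches: 2)
  'bright' -> not in reference -> no match (matches: 2)
  'quickly' -> ref count 1 already used up (1/1) -> clipped, no match (matches: 2)
  'quickly' -> ref count 1 already used up (1/1) -> clipped, no match (matches: 2)
  'blue' -> in reference (ref count 4, used 1/4) -> match (matches: 3)
Clipped matches: 3, Candidate length: 8
Precision = 3/8

3/8


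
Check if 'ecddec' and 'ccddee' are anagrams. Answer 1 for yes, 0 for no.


Sort characters of 'ecddec': 'ccddee'
Sort characters of 'ccddee': 'ccddee'
Sorted forms match -> they ARE anagrams
Result: 1

1


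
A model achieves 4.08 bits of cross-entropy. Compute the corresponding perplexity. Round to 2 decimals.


Perplexity formula: PP = 2^H
H = 4.08
PP = 2^4.08
Decompose: 2^4.08 = 2^4 * 2^0.08
2^4 = 16, 2^0.08 ~ 1.0570180
PP ~ 16 * 1.0570180 = 16.9122880
Rounded to 2 decimals: 16.91

16.91


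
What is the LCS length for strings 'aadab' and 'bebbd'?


DP table for LCS of 'aadab' and 'bebbd':
       b  e  b  b  d
    0  0  0  0  0  0
  a 0  0  0  0  0  0
  a 0  0  0  0  0  0
  d 0  0  0  0  0  1
  a 0  0  0  0  0  1
  b 0  1  1  1  1  1
LCS: 'd'
LCS length = 1

1


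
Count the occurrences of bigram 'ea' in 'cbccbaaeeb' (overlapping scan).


Scanning 'cbccbaaeeb' for bigram 'ea':
  Position 0: 'cb' -> no
  Position 1: 'bc' -> no
  Position 2: 'cc' -> no
  Position 3: 'cb' -> no
  Position 4: 'ba' -> no
  Position 5: 'aa' -> no
  Position 6: 'ae' -> no
  Position 7: 'ee' -> no
  Position 8: 'eb' -> no
Total matches: 0

0


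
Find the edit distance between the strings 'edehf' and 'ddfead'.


Building DP table for s1='edehf' (len 5) and s2='ddfead' (len 6):
       d  d  f  e  a  d
    0  1  2  3  4  5  6
  e 1  1  2  3  3  4  5
  d 2  1  1  2  3  4  4
  e 3  2  2  2  2  3  4
  h 4  3  3  3  3  3  4
  f 5  4  4  3  4  4  4
Edit distance = dp[5][6] = 4

4


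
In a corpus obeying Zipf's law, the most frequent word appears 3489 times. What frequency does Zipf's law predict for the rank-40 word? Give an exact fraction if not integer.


Zipf's law: freq(rank) = f1 / rank
f1 = 3489, rank = 40
freq = 3489 / 40
GCD(3489, 40) = 1
Simplified: 3489/40

3489/40


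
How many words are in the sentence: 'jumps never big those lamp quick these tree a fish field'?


Counting words by splitting on spaces:
  Word 1: 'jumps'
  Word 2: 'never'
  Word 3: 'big'
  Word 4: 'those'
  Word 5: 'lamp'
  Word 6: 'quick'
  Word 7: 'these'
  Word 8: 'tree'
  Word 9: 'a'
  Word 10: 'fish'
  Word 11: 'field'
Total words: 11

11


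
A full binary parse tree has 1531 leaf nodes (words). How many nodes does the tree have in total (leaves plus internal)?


Leaf nodes (terminals): 1531
Internal nodes = n - 1 = 1531 - 1 = 1530
Total = leaves + internal = 1531 + 1530 = 3061

3061


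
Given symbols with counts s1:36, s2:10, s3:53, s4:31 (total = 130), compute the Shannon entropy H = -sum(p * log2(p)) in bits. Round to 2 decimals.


Computing entropy H = -sum(p_i * log2(p_i)):
  s1: p = 36/130 = 0.2769, -p*log2(p) = 0.5130
  s2: p = 10/130 = 0.0769, -p*log2(p) = 0.2846
  s3: p = 53/130 = 0.4077, -p*log2(p) = 0.5277
  s4: p = 31/130 = 0.2385, -p*log2(p) = 0.4932
H = sum of terms = 1.8185
Rounded to 2 decimals: 1.82

1.82
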